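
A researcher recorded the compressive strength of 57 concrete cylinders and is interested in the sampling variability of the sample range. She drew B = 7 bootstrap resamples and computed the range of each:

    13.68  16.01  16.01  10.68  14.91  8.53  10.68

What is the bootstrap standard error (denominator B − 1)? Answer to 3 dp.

SE* = 2.970

Bootstrap SE is the standard deviation of the 7 replicate ranges.
Mean of replicates: (13.68 + 16.01 + 16.01 + 10.68 + 14.91 + 8.53 + 10.68) / 7 = 90.5000 / 7 = 12.9286
Sum of squared deviations: (+0.7514)² + (+3.0814)² + (+3.0814)² + (−2.2486)² + (+1.9814)² + (−4.3986)² + (−2.2486)² = 52.9407
Variance = 52.9407 / 6 = 8.8234
SE* = √8.8234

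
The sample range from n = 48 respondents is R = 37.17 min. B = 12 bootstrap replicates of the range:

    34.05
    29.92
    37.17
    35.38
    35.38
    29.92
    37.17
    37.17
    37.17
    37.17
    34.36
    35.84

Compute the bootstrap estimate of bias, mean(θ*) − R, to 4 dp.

bias = −2.1117

mean(θ*) = (34.05 + 29.92 + 37.17 + 35.38 + 35.38 + 29.92 + 37.17 + 37.17 + 37.17 + 37.17 + 34.36 + 35.84) / 12 = 35.05833
bias = 35.05833 − 37.17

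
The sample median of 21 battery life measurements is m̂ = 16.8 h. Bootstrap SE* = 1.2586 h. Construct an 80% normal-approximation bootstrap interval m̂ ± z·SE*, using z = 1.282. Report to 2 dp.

Margin = 1.282 × 1.2586 = 1.614
Interval: 16.8 ± 1.614

(15.19, 18.41)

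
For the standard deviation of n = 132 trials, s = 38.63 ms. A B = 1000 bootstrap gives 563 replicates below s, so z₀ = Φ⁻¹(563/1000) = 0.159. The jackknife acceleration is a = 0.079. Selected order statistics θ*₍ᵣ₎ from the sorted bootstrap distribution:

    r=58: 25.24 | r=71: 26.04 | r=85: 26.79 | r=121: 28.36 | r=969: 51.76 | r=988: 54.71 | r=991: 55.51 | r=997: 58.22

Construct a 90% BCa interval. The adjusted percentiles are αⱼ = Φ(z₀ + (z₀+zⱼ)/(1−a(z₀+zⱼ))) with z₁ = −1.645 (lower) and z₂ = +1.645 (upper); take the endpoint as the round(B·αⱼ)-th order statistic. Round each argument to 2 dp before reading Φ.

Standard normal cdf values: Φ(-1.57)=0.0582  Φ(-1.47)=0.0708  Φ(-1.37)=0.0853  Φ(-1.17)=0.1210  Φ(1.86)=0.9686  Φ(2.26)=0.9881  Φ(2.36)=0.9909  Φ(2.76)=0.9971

Lower: z₀ + z₁ = 0.159 + (-1.645) = -1.486; 1 − a(z₀+z₁) = 1 − (0.079)(-1.486) = 1.1174; argument = 0.159 + (-1.486)/1.1174 = -1.1709 → -1.17.
α₁ = Φ(-1.17) = 0.1210; rank = round(1000 × 0.1210) = 121; θ*₍121₎ = 28.36.
Upper: z₀ + z₂ = 1.804; 1 − a(z₀+z₂) = 0.8575; argument = 2.2628 → 2.26; α₂ = 0.9881; rank = 988; θ*₍988₎ = 54.71.

(28.36, 54.71)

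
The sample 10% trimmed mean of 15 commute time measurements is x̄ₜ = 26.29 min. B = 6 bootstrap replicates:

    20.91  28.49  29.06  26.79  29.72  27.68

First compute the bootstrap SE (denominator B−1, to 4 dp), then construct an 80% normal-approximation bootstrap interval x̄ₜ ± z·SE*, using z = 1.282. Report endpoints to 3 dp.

(22.180, 30.400)

Mean of replicates = 27.1083; sum of squared deviations = 51.3863; SE* = √(51.3863/5) = 3.2058
Margin = 1.282 × 3.2058 = 4.1098
Interval: 26.29 ± 4.1098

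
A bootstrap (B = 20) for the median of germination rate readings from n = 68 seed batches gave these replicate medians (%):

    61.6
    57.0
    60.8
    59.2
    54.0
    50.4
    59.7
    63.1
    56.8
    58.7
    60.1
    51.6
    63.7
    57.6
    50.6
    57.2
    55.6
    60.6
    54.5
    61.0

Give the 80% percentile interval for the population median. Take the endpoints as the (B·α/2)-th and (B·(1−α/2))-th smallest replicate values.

(50.6, 61.6)

Sorted replicates: 50.4, 50.6, 51.6, 54.0, 54.5, 55.6, 56.8, 57.0, 57.2, 57.6, 58.7, 59.2, 59.7, 60.1, 60.6, 60.8, 61.0, 61.6, 63.1, 63.7
α = 0.20; lower rank = 20 × 0.100 = 2; upper rank = 20 × 0.900 = 18.
The 2nd smallest replicate is 50.6; the 18th is 61.6.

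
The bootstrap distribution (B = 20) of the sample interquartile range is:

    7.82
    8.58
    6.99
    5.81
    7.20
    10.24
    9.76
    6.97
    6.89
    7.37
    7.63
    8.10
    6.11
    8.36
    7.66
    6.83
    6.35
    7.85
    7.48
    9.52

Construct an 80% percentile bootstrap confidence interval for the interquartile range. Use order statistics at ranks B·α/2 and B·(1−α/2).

Sorted replicates: 5.81, 6.11, 6.35, 6.83, 6.89, 6.97, 6.99, 7.20, 7.37, 7.48, 7.63, 7.66, 7.82, 7.85, 8.10, 8.36, 8.58, 9.52, 9.76, 10.24
α = 0.20; lower rank = 20 × 0.100 = 2; upper rank = 20 × 0.900 = 18.
The 2nd smallest replicate is 6.11; the 18th is 9.52.

(6.11, 9.52)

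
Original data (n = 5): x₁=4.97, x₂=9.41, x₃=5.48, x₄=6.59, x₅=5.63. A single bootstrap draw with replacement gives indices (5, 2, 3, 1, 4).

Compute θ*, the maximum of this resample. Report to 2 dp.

θ* = 9.41

Resample values: 5.63, 9.41, 5.48, 4.97, 6.59.
Maximum = 9.41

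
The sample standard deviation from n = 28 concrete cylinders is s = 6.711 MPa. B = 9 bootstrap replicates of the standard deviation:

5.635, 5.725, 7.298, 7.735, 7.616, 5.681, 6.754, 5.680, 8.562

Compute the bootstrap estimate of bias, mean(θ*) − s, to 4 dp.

mean(θ*) = (5.635 + 5.725 + 7.298 + 7.735 + 7.616 + 5.681 + 6.754 + 5.680 + 8.562) / 9 = 6.74289
bias = 6.74289 − 6.711

bias = +0.0319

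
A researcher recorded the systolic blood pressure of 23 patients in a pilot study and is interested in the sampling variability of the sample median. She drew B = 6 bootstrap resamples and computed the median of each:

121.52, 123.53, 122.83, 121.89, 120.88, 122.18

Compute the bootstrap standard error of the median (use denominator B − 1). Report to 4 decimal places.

Bootstrap SE is the standard deviation of the 6 replicate medians.
Mean of replicates: (121.52 + 123.53 + 122.83 + 121.89 + 120.88 + 122.18) / 6 = 732.83000 / 6 = 122.13833
Sum of squared deviations: (−0.61833)² + (+1.39167)² + (+0.69167)² + (−0.24833)² + (−1.25833)² + (+0.04167)² = 4.44428
Variance = 4.44428 / 5 = 0.88886
SE* = √0.88886

SE* = 0.9428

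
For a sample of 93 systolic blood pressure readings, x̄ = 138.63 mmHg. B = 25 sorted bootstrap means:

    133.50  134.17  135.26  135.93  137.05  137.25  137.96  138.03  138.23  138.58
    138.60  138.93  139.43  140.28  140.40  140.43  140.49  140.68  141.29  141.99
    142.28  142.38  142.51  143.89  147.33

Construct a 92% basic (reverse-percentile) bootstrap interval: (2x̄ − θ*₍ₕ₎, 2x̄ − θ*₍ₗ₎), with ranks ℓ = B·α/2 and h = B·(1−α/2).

(133.37, 143.76)

Percentile endpoints at ranks 1 and 24: θ*₍1₎ = 133.50, θ*₍24₎ = 143.89.
Basic interval reflects these around x̄:
  lower = 2 × 138.63 − 143.89 = 133.37
  upper = 2 × 138.63 − 133.50 = 143.76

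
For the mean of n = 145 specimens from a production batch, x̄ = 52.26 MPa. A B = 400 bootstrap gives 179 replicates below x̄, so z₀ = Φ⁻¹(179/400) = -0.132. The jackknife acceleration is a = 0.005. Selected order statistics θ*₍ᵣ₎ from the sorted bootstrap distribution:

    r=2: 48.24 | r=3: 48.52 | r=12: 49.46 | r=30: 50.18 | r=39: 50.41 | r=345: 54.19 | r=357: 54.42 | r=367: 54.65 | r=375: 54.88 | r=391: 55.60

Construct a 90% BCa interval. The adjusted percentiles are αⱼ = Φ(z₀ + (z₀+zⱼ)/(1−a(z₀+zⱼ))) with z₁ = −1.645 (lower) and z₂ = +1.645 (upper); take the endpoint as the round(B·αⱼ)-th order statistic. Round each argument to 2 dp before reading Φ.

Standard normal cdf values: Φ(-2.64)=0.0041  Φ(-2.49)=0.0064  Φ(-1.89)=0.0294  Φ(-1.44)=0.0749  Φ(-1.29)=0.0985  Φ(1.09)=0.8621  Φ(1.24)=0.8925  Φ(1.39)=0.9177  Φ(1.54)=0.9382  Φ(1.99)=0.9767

Lower: z₀ + z₁ = -0.132 + (-1.645) = -1.777; 1 − a(z₀+z₁) = 1 − (0.005)(-1.777) = 1.0089; argument = -0.132 + (-1.777)/1.0089 = -1.8934 → -1.89.
α₁ = Φ(-1.89) = 0.0294; rank = round(400 × 0.0294) = 12; θ*₍12₎ = 49.46.
Upper: z₀ + z₂ = 1.513; 1 − a(z₀+z₂) = 0.9924; argument = 1.3925 → 1.39; α₂ = 0.9177; rank = 367; θ*₍367₎ = 54.65.

(49.46, 54.65)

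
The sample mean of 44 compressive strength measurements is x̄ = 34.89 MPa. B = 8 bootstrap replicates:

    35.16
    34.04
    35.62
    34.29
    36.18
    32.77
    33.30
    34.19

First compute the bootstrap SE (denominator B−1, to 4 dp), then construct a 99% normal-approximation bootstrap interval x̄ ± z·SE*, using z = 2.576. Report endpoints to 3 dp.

Mean of replicates = 34.4438; sum of squared deviations = 9.2718; SE* = √(9.2718/7) = 1.1509
Margin = 2.576 × 1.1509 = 2.9647
Interval: 34.89 ± 2.9647

(31.925, 37.855)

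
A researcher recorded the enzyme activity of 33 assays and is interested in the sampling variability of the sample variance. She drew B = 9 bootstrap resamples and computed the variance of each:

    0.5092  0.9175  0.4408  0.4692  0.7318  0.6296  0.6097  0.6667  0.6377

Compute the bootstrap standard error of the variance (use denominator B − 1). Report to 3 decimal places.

Bootstrap SE is the standard deviation of the 9 replicate variances.
Mean of replicates: (0.5092 + 0.9175 + 0.4408 + 0.4692 + 0.7318 + 0.6296 + 0.6097 + 0.6667 + 0.6377) / 9 = 5.61220 / 9 = 0.62358
Sum of squared deviations: (−0.11438)² + (+0.29392)² + (−0.18278)² + (−0.15438)² + (+0.10822)² + (+0.00602)² + (−0.01388)² + (+0.04312)² + (+0.01412)² = 0.17071
Variance = 0.17071 / 8 = 0.02134
SE* = √0.02134

SE* = 0.146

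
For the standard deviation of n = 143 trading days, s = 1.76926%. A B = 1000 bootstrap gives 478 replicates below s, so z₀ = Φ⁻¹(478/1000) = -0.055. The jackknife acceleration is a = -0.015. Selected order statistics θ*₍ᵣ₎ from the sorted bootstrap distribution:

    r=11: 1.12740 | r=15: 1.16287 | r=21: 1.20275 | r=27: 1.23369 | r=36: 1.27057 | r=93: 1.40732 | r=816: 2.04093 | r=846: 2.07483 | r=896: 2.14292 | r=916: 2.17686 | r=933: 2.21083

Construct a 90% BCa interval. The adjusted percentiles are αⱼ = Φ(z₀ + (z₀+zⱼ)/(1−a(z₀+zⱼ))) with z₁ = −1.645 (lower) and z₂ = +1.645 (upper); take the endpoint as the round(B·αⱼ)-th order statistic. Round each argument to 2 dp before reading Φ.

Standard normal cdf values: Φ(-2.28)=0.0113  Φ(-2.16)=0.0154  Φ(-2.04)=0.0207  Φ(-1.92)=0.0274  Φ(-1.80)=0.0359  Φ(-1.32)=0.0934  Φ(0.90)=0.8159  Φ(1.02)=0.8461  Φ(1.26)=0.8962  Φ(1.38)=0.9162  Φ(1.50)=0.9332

(1.27057, 2.21083)

Lower: z₀ + z₁ = -0.055 + (-1.645) = -1.700; 1 − a(z₀+z₁) = 1 − (-0.015)(-1.700) = 0.9745; argument = -0.055 + (-1.700)/0.9745 = -1.7995 → -1.80.
α₁ = Φ(-1.80) = 0.0359; rank = round(1000 × 0.0359) = 36; θ*₍36₎ = 1.27057.
Upper: z₀ + z₂ = 1.590; 1 − a(z₀+z₂) = 1.0238; argument = 1.4980 → 1.50; α₂ = 0.9332; rank = 933; θ*₍933₎ = 2.21083.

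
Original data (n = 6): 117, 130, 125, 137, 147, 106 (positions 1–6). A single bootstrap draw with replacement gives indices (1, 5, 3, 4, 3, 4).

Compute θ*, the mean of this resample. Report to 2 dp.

Resample values: 117, 147, 125, 137, 125, 137.
Mean = (117 + 147 + 125 + 137 + 125 + 137) / 6 = 788.0 / 6 = 131.33

θ* = 131.33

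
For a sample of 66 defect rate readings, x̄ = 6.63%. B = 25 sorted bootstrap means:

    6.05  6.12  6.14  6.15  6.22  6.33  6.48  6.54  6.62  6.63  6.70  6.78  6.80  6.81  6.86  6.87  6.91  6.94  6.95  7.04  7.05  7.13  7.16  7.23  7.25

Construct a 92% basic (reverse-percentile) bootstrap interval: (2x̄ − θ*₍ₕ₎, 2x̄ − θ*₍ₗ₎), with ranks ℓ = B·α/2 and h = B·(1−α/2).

(6.03, 7.21)

Percentile endpoints at ranks 1 and 24: θ*₍1₎ = 6.05, θ*₍24₎ = 7.23.
Basic interval reflects these around x̄:
  lower = 2 × 6.63 − 7.23 = 6.03
  upper = 2 × 6.63 − 6.05 = 7.21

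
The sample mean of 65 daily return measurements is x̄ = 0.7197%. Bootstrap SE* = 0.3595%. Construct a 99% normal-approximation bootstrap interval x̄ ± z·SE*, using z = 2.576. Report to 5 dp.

Margin = 2.576 × 0.3595 = 0.926072
Interval: 0.7197 ± 0.926072

(-0.20637, 1.64577)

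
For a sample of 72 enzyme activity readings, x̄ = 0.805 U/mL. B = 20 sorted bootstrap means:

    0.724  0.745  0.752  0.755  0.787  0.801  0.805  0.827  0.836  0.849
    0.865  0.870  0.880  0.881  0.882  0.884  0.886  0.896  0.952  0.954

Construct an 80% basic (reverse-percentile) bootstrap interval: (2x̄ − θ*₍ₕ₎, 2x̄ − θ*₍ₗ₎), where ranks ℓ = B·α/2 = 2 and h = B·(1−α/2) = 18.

(0.714, 0.865)

Percentile endpoints at ranks 2 and 18: θ*₍2₎ = 0.745, θ*₍18₎ = 0.896.
Basic interval reflects these around x̄:
  lower = 2 × 0.805 − 0.896 = 0.714
  upper = 2 × 0.805 − 0.745 = 0.865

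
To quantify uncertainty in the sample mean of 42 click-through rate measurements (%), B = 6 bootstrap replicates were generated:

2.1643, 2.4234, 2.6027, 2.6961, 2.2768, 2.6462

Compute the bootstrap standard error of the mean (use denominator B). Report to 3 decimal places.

SE* = 0.197

Bootstrap SE is the standard deviation of the 6 replicate means.
Mean of replicates: (2.1643 + 2.4234 + 2.6027 + 2.6961 + 2.2768 + 2.6462) / 6 = 14.80950 / 6 = 2.46825
Sum of squared deviations: (−0.30395)² + (−0.04485)² + (+0.13445)² + (+0.22785)² + (−0.19145)² + (+0.17795)² = 0.23271
Variance = 0.23271 / 6 = 0.03878
SE* = √0.03878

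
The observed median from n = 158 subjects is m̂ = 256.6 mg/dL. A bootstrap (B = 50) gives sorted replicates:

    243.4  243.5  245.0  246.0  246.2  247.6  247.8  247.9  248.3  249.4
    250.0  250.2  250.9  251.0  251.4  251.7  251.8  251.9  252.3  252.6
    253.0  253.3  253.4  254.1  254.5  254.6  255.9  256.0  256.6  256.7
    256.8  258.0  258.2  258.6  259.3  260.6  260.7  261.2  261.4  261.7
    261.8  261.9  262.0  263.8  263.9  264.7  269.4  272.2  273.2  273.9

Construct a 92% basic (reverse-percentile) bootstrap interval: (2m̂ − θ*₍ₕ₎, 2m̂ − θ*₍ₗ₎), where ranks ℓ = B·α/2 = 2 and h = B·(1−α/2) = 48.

(241.0, 269.7)

Percentile endpoints at ranks 2 and 48: θ*₍2₎ = 243.5, θ*₍48₎ = 272.2.
Basic interval reflects these around m̂:
  lower = 2 × 256.6 − 272.2 = 241.0
  upper = 2 × 256.6 − 243.5 = 269.7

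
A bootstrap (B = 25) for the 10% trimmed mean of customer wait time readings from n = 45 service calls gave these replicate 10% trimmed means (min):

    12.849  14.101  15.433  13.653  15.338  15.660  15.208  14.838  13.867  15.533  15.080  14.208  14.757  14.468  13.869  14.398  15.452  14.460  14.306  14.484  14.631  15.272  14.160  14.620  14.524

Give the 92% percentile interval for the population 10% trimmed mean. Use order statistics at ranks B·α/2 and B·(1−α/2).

Sorted replicates: 12.849, 13.653, 13.867, 13.869, 14.101, 14.160, 14.208, 14.306, 14.398, 14.460, 14.468, 14.484, 14.524, 14.620, 14.631, 14.757, 14.838, 15.080, 15.208, 15.272, 15.338, 15.433, 15.452, 15.533, 15.660
α = 0.08; lower rank = 25 × 0.040 = 1; upper rank = 25 × 0.960 = 24.
The 1st smallest replicate is 12.849; the 24th is 15.533.

(12.849, 15.533)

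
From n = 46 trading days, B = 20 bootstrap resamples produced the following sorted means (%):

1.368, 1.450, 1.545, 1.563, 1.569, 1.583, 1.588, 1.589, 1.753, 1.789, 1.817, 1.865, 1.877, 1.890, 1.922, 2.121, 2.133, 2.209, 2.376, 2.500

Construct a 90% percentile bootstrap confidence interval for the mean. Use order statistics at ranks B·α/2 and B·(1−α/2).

(1.368, 2.376)

α = 0.10; lower rank = 20 × 0.050 = 1; upper rank = 20 × 0.950 = 19.
The 1st smallest replicate is 1.368; the 19th is 2.376.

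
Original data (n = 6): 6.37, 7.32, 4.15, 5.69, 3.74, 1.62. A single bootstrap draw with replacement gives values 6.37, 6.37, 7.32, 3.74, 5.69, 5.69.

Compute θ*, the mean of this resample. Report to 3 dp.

θ* = 5.863

Mean = (6.37 + 6.37 + 7.32 + 3.74 + 5.69 + 5.69) / 6 = 35.180 / 6 = 5.863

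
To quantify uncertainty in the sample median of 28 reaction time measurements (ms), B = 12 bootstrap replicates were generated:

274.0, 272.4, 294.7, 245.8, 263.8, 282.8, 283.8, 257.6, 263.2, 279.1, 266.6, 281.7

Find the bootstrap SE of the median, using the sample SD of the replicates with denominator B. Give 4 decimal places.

Bootstrap SE is the standard deviation of the 12 replicate medians.
Mean of replicates: (274.0 + 272.4 + 294.7 + 245.8 + 263.8 + 282.8 + 283.8 + 257.6 + 263.2 + 279.1 + 266.6 + 281.7) / 12 = 3265.50000 / 12 = 272.12500
Sum of squared deviations: (+1.87500)² + (+0.27500)² + (+22.57500)² + (−26.32500)² + (−8.32500)² + (+10.67500)² + (+11.67500)² + (−14.52500)² + (−8.92500)² + (+6.97500)² + (−5.52500)² + (+9.57500)² = 1987.28250
Variance = 1987.28250 / 12 = 165.60687
SE* = √165.60687

SE* = 12.8688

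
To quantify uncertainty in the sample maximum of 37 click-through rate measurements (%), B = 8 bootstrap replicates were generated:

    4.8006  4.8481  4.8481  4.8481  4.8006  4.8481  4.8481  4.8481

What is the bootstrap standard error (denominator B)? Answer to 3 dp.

SE* = 0.021

Bootstrap SE is the standard deviation of the 8 replicate maximums.
Mean of replicates: (4.8006 + 4.8481 + 4.8481 + 4.8481 + 4.8006 + 4.8481 + 4.8481 + 4.8481) / 8 = 38.689800 / 8 = 4.836225
Sum of squared deviations: (−0.035625)² + (+0.011875)² + (+0.011875)² + (+0.011875)² + (−0.035625)² + (+0.011875)² + (+0.011875)² + (+0.011875)² = 0.003384
Variance = 0.003384 / 8 = 0.000423
SE* = √0.000423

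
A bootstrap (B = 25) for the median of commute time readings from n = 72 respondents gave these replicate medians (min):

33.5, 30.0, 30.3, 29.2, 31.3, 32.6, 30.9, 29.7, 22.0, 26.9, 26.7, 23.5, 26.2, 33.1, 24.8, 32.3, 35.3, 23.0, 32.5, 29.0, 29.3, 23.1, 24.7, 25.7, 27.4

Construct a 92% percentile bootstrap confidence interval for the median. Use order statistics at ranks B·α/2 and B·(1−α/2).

(22.0, 33.5)

Sorted replicates: 22.0, 23.0, 23.1, 23.5, 24.7, 24.8, 25.7, 26.2, 26.7, 26.9, 27.4, 29.0, 29.2, 29.3, 29.7, 30.0, 30.3, 30.9, 31.3, 32.3, 32.5, 32.6, 33.1, 33.5, 35.3
α = 0.08; lower rank = 25 × 0.040 = 1; upper rank = 25 × 0.960 = 24.
The 1st smallest replicate is 22.0; the 24th is 33.5.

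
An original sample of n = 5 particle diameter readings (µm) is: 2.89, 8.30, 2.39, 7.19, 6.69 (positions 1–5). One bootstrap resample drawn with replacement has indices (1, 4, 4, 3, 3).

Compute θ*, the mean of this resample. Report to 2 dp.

θ* = 4.41

Resample values: 2.89, 7.19, 7.19, 2.39, 2.39.
Mean = (2.89 + 7.19 + 7.19 + 2.39 + 2.39) / 5 = 22.050 / 5 = 4.41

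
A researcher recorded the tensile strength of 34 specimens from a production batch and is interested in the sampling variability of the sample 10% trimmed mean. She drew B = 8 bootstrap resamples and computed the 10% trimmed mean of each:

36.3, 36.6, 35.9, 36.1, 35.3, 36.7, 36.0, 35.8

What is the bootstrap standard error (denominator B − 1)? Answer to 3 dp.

SE* = 0.452

Bootstrap SE is the standard deviation of the 8 replicate 10% trimmed means.
Mean of replicates: (36.3 + 36.6 + 35.9 + 36.1 + 35.3 + 36.7 + 36.0 + 35.8) / 8 = 288.7000 / 8 = 36.0875
Sum of squared deviations: (+0.2125)² + (+0.5125)² + (−0.1875)² + (+0.0125)² + (−0.7875)² + (+0.6125)² + (−0.0875)² + (−0.2875)² = 1.4288
Variance = 1.4288 / 7 = 0.2041
SE* = √0.2041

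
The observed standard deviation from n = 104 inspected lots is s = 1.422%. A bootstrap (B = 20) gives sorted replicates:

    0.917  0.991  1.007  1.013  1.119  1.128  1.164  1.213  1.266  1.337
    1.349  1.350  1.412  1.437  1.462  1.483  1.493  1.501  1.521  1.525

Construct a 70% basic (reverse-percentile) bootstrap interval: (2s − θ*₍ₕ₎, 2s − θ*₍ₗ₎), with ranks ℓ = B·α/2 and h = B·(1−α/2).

Percentile endpoints at ranks 3 and 17: θ*₍3₎ = 1.007, θ*₍17₎ = 1.493.
Basic interval reflects these around s:
  lower = 2 × 1.422 − 1.493 = 1.351
  upper = 2 × 1.422 − 1.007 = 1.837

(1.351, 1.837)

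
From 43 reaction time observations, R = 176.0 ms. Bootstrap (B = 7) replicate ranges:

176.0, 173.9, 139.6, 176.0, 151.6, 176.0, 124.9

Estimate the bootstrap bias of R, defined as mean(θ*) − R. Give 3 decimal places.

bias = −16.286

mean(θ*) = (176.0 + 173.9 + 139.6 + 176.0 + 151.6 + 176.0 + 124.9) / 7 = 159.7143
bias = 159.7143 − 176.0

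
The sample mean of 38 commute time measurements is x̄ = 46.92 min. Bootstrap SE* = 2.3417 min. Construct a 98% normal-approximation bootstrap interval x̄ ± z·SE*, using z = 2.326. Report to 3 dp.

Margin = 2.326 × 2.3417 = 5.4468
Interval: 46.92 ± 5.4468

(41.473, 52.367)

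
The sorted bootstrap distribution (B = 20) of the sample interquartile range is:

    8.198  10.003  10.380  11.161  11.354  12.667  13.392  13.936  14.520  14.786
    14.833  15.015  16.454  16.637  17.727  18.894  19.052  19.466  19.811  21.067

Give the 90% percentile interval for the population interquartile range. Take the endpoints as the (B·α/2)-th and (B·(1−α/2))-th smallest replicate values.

(8.198, 19.811)

α = 0.10; lower rank = 20 × 0.050 = 1; upper rank = 20 × 0.950 = 19.
The 1st smallest replicate is 8.198; the 19th is 19.811.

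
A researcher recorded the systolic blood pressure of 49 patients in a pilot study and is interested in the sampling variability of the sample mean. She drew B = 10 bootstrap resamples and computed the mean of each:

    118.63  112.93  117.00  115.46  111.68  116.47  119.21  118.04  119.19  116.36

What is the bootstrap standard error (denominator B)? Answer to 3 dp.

SE* = 2.425

Bootstrap SE is the standard deviation of the 10 replicate means.
Mean of replicates: (118.63 + 112.93 + 117.00 + 115.46 + 111.68 + 116.47 + 119.21 + 118.04 + 119.19 + 116.36) / 10 = 1164.9700 / 10 = 116.4970
Sum of squared deviations: (+2.1330)² + (−3.5670)² + (+0.5030)² + (−1.0370)² + (−4.8170)² + (−0.0270)² + (+2.7130)² + (+1.5430)² + (+2.6930)² + (−0.1370)² = 58.8180
Variance = 58.8180 / 10 = 5.8818
SE* = √5.8818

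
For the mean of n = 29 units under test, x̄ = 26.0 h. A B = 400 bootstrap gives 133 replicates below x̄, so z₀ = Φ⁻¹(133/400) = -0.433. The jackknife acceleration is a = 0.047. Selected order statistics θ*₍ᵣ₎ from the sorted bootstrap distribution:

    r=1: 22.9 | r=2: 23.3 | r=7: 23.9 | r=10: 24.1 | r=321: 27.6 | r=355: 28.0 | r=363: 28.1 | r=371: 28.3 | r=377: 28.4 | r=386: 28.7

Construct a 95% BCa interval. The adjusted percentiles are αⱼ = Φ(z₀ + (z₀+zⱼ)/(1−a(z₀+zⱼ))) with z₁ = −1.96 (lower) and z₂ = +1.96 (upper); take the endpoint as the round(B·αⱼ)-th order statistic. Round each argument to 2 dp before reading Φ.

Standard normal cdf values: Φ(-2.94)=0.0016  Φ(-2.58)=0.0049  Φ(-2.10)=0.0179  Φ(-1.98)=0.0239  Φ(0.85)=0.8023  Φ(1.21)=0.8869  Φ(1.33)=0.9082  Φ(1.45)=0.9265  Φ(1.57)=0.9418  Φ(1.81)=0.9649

(23.3, 28.0)

Lower: z₀ + z₁ = -0.433 + (-1.960) = -2.393; 1 − a(z₀+z₁) = 1 − (0.047)(-2.393) = 1.1125; argument = -0.433 + (-2.393)/1.1125 = -2.5841 → -2.58.
α₁ = Φ(-2.58) = 0.0049; rank = round(400 × 0.0049) = 2; θ*₍2₎ = 23.3.
Upper: z₀ + z₂ = 1.527; 1 − a(z₀+z₂) = 0.9282; argument = 1.2121 → 1.21; α₂ = 0.8869; rank = 355; θ*₍355₎ = 28.0.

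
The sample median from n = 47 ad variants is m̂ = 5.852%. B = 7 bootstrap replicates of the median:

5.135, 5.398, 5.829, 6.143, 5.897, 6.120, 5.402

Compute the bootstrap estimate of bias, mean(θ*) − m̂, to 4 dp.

bias = −0.1486

mean(θ*) = (5.135 + 5.398 + 5.829 + 6.143 + 5.897 + 6.120 + 5.402) / 7 = 5.70343
bias = 5.70343 − 5.852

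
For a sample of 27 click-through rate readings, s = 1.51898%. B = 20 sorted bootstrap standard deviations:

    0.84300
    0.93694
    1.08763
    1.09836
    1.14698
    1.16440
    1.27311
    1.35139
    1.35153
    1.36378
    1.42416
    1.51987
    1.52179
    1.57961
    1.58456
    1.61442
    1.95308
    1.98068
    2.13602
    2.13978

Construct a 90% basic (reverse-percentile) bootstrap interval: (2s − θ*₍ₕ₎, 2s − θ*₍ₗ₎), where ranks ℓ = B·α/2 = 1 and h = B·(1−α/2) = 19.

(0.90194, 2.19496)

Percentile endpoints at ranks 1 and 19: θ*₍1₎ = 0.84300, θ*₍19₎ = 2.13602.
Basic interval reflects these around s:
  lower = 2 × 1.51898 − 2.13602 = 0.90194
  upper = 2 × 1.51898 − 0.84300 = 2.19496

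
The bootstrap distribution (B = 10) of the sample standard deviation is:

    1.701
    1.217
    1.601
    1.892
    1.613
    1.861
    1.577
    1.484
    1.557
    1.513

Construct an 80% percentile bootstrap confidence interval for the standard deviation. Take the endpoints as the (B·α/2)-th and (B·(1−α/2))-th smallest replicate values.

Sorted replicates: 1.217, 1.484, 1.513, 1.557, 1.577, 1.601, 1.613, 1.701, 1.861, 1.892
α = 0.20; lower rank = 10 × 0.100 = 1; upper rank = 10 × 0.900 = 9.
The 1st smallest replicate is 1.217; the 9th is 1.861.

(1.217, 1.861)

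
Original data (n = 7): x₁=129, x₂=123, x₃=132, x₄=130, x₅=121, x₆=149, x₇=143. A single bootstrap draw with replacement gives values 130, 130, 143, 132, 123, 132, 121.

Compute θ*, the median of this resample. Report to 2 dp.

θ* = 130.00

Sorted: 121, 123, 130, 130, 132, 132, 143
Median = middle value = 130.00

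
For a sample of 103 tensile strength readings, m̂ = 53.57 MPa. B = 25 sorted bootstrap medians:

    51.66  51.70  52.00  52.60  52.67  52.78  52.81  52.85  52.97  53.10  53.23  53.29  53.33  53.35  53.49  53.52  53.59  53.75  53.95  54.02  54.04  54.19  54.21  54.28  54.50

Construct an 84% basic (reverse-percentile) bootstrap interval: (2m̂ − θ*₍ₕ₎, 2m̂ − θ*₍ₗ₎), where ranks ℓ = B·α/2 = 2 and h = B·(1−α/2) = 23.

Percentile endpoints at ranks 2 and 23: θ*₍2₎ = 51.70, θ*₍23₎ = 54.21.
Basic interval reflects these around m̂:
  lower = 2 × 53.57 − 54.21 = 52.93
  upper = 2 × 53.57 − 51.70 = 55.44

(52.93, 55.44)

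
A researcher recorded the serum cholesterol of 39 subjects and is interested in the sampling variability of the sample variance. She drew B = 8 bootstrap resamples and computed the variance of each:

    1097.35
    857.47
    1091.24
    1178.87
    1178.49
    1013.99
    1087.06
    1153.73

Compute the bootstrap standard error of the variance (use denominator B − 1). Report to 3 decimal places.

Bootstrap SE is the standard deviation of the 8 replicate variances.
Mean of replicates: (1097.35 + 857.47 + 1091.24 + 1178.87 + 1178.49 + 1013.99 + 1087.06 + 1153.73) / 8 = 8658.2000 / 8 = 1082.2750
Sum of squared deviations: (+15.0750)² + (−224.8050)² + (+8.9650)² + (+96.5950)² + (+96.2150)² + (−68.2850)² + (+4.7850)² + (+71.4550)² = 79224.3896
Variance = 79224.3896 / 7 = 11317.7699
SE* = √11317.7699

SE* = 106.385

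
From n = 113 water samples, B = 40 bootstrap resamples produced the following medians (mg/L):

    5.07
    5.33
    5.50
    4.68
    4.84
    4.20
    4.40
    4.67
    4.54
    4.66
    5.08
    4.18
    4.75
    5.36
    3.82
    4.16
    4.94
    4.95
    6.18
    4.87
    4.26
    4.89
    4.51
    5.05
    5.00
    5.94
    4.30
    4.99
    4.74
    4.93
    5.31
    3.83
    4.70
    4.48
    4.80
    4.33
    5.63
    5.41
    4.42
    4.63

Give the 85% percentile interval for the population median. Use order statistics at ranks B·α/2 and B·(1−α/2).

Sorted replicates: 3.82, 3.83, 4.16, 4.18, 4.20, 4.26, 4.30, 4.33, 4.40, 4.42, 4.48, 4.51, 4.54, 4.63, 4.66, 4.67, 4.68, 4.70, 4.74, 4.75, 4.80, 4.84, 4.87, 4.89, 4.93, 4.94, 4.95, 4.99, 5.00, 5.05, 5.07, 5.08, 5.31, 5.33, 5.36, 5.41, 5.50, 5.63, 5.94, 6.18
α = 0.15; lower rank = 40 × 0.075 = 3; upper rank = 40 × 0.925 = 37.
The 3rd smallest replicate is 4.16; the 37th is 5.50.

(4.16, 5.50)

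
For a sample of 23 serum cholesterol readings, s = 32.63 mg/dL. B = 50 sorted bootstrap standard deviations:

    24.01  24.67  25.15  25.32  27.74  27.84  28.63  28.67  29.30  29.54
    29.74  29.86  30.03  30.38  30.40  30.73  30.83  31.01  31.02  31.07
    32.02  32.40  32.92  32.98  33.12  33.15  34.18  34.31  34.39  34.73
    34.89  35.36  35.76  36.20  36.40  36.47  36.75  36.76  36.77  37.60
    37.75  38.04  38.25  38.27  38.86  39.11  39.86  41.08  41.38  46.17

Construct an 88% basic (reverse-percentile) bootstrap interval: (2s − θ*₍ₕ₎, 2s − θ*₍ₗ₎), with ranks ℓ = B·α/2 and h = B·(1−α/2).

Percentile endpoints at ranks 3 and 47: θ*₍3₎ = 25.15, θ*₍47₎ = 39.86.
Basic interval reflects these around s:
  lower = 2 × 32.63 − 39.86 = 25.40
  upper = 2 × 32.63 − 25.15 = 40.11

(25.40, 40.11)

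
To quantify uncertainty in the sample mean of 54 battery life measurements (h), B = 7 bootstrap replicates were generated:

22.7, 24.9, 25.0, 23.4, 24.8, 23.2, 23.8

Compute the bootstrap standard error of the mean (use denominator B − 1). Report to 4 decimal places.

SE* = 0.9286

Bootstrap SE is the standard deviation of the 7 replicate means.
Mean of replicates: (22.7 + 24.9 + 25.0 + 23.4 + 24.8 + 23.2 + 23.8) / 7 = 167.80000 / 7 = 23.97143
Sum of squared deviations: (−1.27143)² + (+0.92857)² + (+1.02857)² + (−0.57143)² + (+0.82857)² + (−0.77143)² + (−0.17143)² = 5.17429
Variance = 5.17429 / 6 = 0.86238
SE* = √0.86238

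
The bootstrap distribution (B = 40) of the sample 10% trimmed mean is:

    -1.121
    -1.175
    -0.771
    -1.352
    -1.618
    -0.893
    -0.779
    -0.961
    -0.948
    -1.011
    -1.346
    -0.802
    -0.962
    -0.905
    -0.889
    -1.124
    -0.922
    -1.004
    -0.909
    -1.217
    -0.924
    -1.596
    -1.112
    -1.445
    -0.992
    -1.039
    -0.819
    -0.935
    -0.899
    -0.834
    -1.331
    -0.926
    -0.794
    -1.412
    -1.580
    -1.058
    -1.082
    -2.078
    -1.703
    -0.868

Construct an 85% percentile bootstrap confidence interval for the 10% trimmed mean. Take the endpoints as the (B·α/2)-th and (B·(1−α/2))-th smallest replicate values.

Sorted replicates: -2.078, -1.703, -1.618, -1.596, -1.580, -1.445, -1.412, -1.352, -1.346, -1.331, -1.217, -1.175, -1.124, -1.121, -1.112, -1.082, -1.058, -1.039, -1.011, -1.004, -0.992, -0.962, -0.961, -0.948, -0.935, -0.926, -0.924, -0.922, -0.909, -0.905, -0.899, -0.893, -0.889, -0.868, -0.834, -0.819, -0.802, -0.794, -0.779, -0.771
α = 0.15; lower rank = 40 × 0.075 = 3; upper rank = 40 × 0.925 = 37.
The 3rd smallest replicate is -1.618; the 37th is -0.802.

(-1.618, -0.802)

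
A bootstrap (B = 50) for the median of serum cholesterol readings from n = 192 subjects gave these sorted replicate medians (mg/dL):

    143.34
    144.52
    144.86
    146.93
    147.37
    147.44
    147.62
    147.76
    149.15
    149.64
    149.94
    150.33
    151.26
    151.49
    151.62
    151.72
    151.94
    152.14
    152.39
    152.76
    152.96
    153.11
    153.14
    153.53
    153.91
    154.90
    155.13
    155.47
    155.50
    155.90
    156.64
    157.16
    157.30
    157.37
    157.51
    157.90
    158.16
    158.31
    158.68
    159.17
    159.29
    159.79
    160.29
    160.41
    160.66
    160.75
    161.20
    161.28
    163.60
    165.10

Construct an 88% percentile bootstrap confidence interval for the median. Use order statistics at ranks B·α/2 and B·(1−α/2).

α = 0.12; lower rank = 50 × 0.060 = 3; upper rank = 50 × 0.940 = 47.
The 3rd smallest replicate is 144.86; the 47th is 161.20.

(144.86, 161.20)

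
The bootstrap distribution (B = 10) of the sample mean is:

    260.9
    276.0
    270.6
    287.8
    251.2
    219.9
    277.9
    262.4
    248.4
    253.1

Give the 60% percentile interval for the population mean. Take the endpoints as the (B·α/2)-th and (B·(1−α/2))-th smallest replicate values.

(248.4, 276.0)

Sorted replicates: 219.9, 248.4, 251.2, 253.1, 260.9, 262.4, 270.6, 276.0, 277.9, 287.8
α = 0.40; lower rank = 10 × 0.200 = 2; upper rank = 10 × 0.800 = 8.
The 2nd smallest replicate is 248.4; the 8th is 276.0.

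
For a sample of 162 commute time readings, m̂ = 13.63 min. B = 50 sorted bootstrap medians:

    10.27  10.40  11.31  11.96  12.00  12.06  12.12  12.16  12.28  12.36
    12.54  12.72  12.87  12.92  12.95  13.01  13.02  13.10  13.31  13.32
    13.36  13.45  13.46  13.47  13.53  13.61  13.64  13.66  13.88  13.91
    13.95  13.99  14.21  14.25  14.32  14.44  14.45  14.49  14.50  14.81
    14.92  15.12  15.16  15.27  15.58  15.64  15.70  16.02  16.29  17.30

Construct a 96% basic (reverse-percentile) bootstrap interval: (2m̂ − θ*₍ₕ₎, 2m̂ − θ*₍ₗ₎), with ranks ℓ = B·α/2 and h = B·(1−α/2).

Percentile endpoints at ranks 1 and 49: θ*₍1₎ = 10.27, θ*₍49₎ = 16.29.
Basic interval reflects these around m̂:
  lower = 2 × 13.63 − 16.29 = 10.97
  upper = 2 × 13.63 − 10.27 = 16.99

(10.97, 16.99)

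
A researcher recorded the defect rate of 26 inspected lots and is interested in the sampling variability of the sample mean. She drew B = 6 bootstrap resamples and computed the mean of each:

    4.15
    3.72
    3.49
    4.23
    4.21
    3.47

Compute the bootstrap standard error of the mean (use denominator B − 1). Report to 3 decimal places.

SE* = 0.361

Bootstrap SE is the standard deviation of the 6 replicate means.
Mean of replicates: (4.15 + 3.72 + 3.49 + 4.23 + 4.21 + 3.47) / 6 = 23.2700 / 6 = 3.8783
Sum of squared deviations: (+0.2717)² + (−0.1583)² + (−0.3883)² + (+0.3517)² + (+0.3317)² + (−0.4083)² = 0.6501
Variance = 0.6501 / 5 = 0.1300
SE* = √0.1300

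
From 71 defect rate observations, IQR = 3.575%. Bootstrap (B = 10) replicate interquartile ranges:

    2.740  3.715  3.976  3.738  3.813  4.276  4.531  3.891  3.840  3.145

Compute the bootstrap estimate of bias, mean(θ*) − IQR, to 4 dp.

mean(θ*) = (2.740 + 3.715 + 3.976 + 3.738 + 3.813 + 4.276 + 4.531 + 3.891 + 3.840 + 3.145) / 10 = 3.76650
bias = 3.76650 − 3.575

bias = +0.1915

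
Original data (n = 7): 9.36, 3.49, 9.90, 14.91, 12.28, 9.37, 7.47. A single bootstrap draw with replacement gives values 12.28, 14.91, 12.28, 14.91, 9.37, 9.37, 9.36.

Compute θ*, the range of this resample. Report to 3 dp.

θ* = 5.550

Range = 14.91 − 9.36 = 5.550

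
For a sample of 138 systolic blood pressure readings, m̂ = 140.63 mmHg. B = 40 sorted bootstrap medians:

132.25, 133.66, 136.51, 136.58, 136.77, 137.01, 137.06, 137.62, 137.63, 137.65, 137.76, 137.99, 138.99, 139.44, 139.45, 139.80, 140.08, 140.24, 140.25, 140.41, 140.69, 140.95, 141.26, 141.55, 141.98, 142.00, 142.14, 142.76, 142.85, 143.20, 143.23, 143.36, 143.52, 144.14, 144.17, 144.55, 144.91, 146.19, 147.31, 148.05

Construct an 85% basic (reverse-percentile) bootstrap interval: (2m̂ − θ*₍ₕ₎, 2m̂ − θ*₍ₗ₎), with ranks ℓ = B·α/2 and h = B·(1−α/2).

(136.35, 144.75)

Percentile endpoints at ranks 3 and 37: θ*₍3₎ = 136.51, θ*₍37₎ = 144.91.
Basic interval reflects these around m̂:
  lower = 2 × 140.63 − 144.91 = 136.35
  upper = 2 × 140.63 − 136.51 = 144.75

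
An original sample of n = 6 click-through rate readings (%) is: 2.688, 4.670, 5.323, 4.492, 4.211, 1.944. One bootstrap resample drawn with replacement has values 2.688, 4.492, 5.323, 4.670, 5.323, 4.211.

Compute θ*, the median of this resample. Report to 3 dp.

θ* = 4.581

Sorted: 2.688, 4.211, 4.492, 4.670, 5.323, 5.323
Median = average of the two middle values = 4.581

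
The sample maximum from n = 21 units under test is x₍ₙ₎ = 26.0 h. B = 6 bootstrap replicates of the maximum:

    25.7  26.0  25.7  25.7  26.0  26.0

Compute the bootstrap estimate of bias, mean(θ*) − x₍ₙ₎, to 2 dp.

mean(θ*) = (25.7 + 26.0 + 25.7 + 25.7 + 26.0 + 26.0) / 6 = 25.850
bias = 25.850 − 26.0

bias = −0.15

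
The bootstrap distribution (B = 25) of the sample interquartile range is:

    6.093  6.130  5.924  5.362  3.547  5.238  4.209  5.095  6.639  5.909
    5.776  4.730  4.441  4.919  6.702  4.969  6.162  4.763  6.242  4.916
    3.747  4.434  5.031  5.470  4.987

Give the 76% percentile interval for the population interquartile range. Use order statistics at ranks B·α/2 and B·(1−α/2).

(4.209, 6.162)

Sorted replicates: 3.547, 3.747, 4.209, 4.434, 4.441, 4.730, 4.763, 4.916, 4.919, 4.969, 4.987, 5.031, 5.095, 5.238, 5.362, 5.470, 5.776, 5.909, 5.924, 6.093, 6.130, 6.162, 6.242, 6.639, 6.702
α = 0.24; lower rank = 25 × 0.120 = 3; upper rank = 25 × 0.880 = 22.
The 3rd smallest replicate is 4.209; the 22nd is 6.162.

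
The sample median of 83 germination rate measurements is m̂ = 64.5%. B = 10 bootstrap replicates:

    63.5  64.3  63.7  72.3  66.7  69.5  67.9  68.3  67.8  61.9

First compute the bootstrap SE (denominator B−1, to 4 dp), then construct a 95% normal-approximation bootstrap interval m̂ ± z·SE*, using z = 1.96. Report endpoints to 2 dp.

(58.22, 70.78)

Mean of replicates = 66.5900; sum of squared deviations = 92.3290; SE* = √(92.3290/9) = 3.2029
Margin = 1.96 × 3.2029 = 6.278
Interval: 64.5 ± 6.278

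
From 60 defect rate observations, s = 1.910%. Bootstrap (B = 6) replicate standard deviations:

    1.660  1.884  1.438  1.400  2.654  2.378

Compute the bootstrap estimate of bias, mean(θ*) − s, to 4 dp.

mean(θ*) = (1.660 + 1.884 + 1.438 + 1.400 + 2.654 + 2.378) / 6 = 1.90233
bias = 1.90233 − 1.910

bias = −0.0077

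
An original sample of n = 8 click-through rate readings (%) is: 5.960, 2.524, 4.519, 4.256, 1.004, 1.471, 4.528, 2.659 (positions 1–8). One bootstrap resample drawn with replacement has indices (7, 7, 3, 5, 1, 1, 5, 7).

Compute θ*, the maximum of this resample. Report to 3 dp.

θ* = 5.960

Resample values: 4.528, 4.528, 4.519, 1.004, 5.960, 5.960, 1.004, 4.528.
Maximum = 5.960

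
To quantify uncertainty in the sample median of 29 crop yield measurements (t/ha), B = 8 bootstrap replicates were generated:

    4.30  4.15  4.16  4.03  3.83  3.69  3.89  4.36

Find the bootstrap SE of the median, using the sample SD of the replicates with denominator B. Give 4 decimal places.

SE* = 0.2193

Bootstrap SE is the standard deviation of the 8 replicate medians.
Mean of replicates: (4.30 + 4.15 + 4.16 + 4.03 + 3.83 + 3.69 + 3.89 + 4.36) / 8 = 32.41000 / 8 = 4.05125
Sum of squared deviations: (+0.24875)² + (+0.09875)² + (+0.10875)² + (−0.02125)² + (−0.22125)² + (−0.36125)² + (−0.16125)² + (+0.30875)² = 0.38469
Variance = 0.38469 / 8 = 0.04809
SE* = √0.04809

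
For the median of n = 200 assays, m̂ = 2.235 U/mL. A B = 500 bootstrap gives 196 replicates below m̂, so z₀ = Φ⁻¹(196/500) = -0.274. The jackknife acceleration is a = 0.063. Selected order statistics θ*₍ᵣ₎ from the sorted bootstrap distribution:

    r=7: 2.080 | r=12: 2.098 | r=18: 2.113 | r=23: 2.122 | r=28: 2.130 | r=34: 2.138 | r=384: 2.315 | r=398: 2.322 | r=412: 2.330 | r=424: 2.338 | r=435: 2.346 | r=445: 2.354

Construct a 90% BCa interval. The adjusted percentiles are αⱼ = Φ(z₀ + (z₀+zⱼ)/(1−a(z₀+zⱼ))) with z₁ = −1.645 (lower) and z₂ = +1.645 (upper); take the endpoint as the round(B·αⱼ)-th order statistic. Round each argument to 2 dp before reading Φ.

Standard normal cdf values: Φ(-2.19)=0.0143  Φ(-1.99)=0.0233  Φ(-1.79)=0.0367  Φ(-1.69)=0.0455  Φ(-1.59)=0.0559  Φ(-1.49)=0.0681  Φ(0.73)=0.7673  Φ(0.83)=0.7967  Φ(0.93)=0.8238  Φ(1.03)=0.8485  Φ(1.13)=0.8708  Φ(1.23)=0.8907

Lower: z₀ + z₁ = -0.274 + (-1.645) = -1.919; 1 − a(z₀+z₁) = 1 − (0.063)(-1.919) = 1.1209; argument = -0.274 + (-1.919)/1.1209 = -1.9860 → -1.99.
α₁ = Φ(-1.99) = 0.0233; rank = round(500 × 0.0233) = 12; θ*₍12₎ = 2.098.
Upper: z₀ + z₂ = 1.371; 1 − a(z₀+z₂) = 0.9136; argument = 1.2266 → 1.23; α₂ = 0.8907; rank = 445; θ*₍445₎ = 2.354.

(2.098, 2.354)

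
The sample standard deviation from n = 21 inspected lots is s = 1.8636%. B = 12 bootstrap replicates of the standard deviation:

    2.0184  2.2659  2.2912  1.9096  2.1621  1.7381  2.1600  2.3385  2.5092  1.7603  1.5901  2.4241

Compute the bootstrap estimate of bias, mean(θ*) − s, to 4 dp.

bias = +0.2337

mean(θ*) = (2.0184 + 2.2659 + 2.2912 + 1.9096 + 2.1621 + 1.7381 + 2.1600 + 2.3385 + 2.5092 + 1.7603 + 1.5901 + 2.4241) / 12 = 2.09729
bias = 2.09729 − 1.8636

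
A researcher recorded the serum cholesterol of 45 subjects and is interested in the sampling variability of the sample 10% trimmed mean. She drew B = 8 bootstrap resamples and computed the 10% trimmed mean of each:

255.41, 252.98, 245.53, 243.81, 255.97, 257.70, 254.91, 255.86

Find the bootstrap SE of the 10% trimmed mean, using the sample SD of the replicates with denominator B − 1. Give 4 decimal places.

SE* = 5.1877

Bootstrap SE is the standard deviation of the 8 replicate 10% trimmed means.
Mean of replicates: (255.41 + 252.98 + 245.53 + 243.81 + 255.97 + 257.70 + 254.91 + 255.86) / 8 = 2022.17000 / 8 = 252.77125
Sum of squared deviations: (+2.63875)² + (+0.20875)² + (−7.24125)² + (−8.96125)² + (+3.19875)² + (+4.92875)² + (+2.13875)² + (+3.08875)² = 188.38549
Variance = 188.38549 / 7 = 26.91221
SE* = √26.91221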